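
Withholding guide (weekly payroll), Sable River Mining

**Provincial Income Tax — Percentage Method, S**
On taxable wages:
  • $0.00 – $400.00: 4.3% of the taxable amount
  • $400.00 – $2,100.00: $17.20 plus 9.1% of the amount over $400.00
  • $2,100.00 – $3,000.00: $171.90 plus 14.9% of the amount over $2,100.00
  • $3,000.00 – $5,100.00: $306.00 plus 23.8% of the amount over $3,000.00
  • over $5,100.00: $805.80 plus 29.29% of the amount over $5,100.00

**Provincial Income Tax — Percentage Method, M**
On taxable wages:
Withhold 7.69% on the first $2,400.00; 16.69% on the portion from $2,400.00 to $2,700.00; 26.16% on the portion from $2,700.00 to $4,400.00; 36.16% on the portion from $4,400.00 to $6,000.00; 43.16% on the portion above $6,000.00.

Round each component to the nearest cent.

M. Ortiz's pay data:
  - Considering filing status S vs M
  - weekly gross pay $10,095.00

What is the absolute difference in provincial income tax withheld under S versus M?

Provincial Income Tax (S): taxable = $10,095.00
  $805.80 + 29.29% × ($10,095.00 − $5,100.00) = $805.80 + 29.29% × $4,995.00 = $2,268.84
Provincial Income Tax (M): taxable = $10,095.00
  $1,257.91 + 43.16% × ($10,095.00 − $6,000.00) = $1,257.91 + 43.16% × $4,095.00 = $3,025.31
Difference: |$2,268.84 − $3,025.31| = $756.47 (higher under M)

$756.47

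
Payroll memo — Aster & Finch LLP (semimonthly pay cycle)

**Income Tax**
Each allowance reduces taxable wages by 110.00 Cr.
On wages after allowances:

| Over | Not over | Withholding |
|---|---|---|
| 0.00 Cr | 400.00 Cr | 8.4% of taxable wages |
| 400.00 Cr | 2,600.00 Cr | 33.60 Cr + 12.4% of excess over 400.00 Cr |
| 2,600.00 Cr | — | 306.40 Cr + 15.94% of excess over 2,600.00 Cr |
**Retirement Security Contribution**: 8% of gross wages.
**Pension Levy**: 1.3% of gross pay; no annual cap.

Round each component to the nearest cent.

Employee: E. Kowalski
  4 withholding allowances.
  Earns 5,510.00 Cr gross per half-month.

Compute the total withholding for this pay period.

1,212.55 Cr

Income Tax: taxable = 5,510.00 Cr − 4×110.00 Cr = 5,070.00 Cr
  306.40 Cr + 15.94% × (5,070.00 Cr − 2,600.00 Cr) = 306.40 Cr + 15.94% × 2,470.00 Cr = 700.12 Cr
Retirement Security Contribution: 8% × 5,510.00 Cr = 440.80 Cr
Pension Levy: 1.3% × 5,510.00 Cr = 71.63 Cr
Total: 700.12 Cr + 440.80 Cr + 71.63 Cr = 1,212.55 Cr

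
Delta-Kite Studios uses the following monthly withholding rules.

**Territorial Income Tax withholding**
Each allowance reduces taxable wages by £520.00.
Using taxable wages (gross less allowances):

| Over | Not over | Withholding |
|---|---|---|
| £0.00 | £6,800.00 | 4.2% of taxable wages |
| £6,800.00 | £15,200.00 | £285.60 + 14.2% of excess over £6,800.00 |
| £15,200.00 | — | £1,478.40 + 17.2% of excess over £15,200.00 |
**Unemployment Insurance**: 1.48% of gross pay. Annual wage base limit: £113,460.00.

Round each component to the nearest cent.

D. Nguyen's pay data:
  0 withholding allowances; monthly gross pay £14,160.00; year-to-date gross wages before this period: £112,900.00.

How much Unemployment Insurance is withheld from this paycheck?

£8.29

Unemployment Insurance: cap £113,460.00 − YTD £112,900.00 = £560.00 subject; 1.48% × £560.00 = £8.29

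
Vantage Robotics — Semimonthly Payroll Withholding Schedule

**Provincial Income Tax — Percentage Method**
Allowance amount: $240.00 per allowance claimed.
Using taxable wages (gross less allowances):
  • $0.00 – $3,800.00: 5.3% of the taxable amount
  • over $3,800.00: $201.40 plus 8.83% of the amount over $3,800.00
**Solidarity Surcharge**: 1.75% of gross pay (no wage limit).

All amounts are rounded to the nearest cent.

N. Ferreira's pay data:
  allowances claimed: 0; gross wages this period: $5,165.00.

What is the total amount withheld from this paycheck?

$412.32

Provincial Income Tax: taxable = $5,165.00
  $201.40 + 8.83% × ($5,165.00 − $3,800.00) = $201.40 + 8.83% × $1,365.00 = $321.93
Solidarity Surcharge: 1.75% × $5,165.00 = $90.39
Total: $321.93 + $90.39 = $412.32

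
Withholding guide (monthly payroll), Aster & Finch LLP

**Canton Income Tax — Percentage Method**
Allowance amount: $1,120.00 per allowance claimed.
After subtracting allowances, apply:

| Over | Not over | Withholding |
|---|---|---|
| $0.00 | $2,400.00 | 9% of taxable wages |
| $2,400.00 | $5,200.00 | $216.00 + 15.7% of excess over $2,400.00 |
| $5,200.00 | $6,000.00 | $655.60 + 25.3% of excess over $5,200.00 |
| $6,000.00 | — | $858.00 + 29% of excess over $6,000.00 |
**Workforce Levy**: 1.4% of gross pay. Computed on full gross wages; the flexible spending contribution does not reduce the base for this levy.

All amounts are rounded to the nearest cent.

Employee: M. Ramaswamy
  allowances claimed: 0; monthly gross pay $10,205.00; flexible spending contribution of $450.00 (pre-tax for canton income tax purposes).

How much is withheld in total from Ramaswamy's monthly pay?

$2,089.82

Canton Income Tax: taxable = $10,205.00 − $450.00 = $9,755.00
  $858.00 + 29% × ($9,755.00 − $6,000.00) = $858.00 + 29% × $3,755.00 = $1,946.95
Workforce Levy: 1.4% × $10,205.00 = $142.87
Total: $1,946.95 + $142.87 = $2,089.82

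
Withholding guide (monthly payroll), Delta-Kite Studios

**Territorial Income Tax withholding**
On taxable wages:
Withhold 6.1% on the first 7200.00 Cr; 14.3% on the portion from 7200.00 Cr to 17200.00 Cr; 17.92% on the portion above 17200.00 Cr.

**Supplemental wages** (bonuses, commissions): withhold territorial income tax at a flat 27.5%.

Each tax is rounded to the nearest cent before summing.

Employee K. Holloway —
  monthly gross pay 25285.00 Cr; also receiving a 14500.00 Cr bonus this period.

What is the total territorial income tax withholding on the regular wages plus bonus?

7305.53 Cr

Territorial Income Tax: taxable = 25285.00 Cr
  1869.20 Cr + 17.92% × (25285.00 Cr − 17200.00 Cr) = 1869.20 Cr + 17.92% × 8085.00 Cr = 3318.03 Cr
Supplemental (27.5% flat on bonus): 27.5% × 14500.00 Cr = 3987.50 Cr
Total territorial income tax: 3318.03 Cr + 3987.50 Cr = 7305.53 Cr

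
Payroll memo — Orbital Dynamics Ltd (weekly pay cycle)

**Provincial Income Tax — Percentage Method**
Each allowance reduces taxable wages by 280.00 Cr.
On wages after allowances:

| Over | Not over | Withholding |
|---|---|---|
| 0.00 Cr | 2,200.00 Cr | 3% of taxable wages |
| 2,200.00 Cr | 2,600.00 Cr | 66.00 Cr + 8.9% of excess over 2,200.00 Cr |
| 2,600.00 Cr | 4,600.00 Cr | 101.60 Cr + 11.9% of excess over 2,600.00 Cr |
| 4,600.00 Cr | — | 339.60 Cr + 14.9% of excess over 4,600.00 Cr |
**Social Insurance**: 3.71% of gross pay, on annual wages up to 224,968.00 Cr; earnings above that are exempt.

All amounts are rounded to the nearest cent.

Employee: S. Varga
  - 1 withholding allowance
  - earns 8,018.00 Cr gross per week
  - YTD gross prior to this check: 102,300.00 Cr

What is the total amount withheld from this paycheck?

1,104.63 Cr

Provincial Income Tax: taxable = 8,018.00 Cr − 1×280.00 Cr = 7,738.00 Cr
  339.60 Cr + 14.9% × (7,738.00 Cr − 4,600.00 Cr) = 339.60 Cr + 14.9% × 3,138.00 Cr = 807.16 Cr
Social Insurance: 3.71% × 8,018.00 Cr = 297.47 Cr
Total: 807.16 Cr + 297.47 Cr = 1,104.63 Cr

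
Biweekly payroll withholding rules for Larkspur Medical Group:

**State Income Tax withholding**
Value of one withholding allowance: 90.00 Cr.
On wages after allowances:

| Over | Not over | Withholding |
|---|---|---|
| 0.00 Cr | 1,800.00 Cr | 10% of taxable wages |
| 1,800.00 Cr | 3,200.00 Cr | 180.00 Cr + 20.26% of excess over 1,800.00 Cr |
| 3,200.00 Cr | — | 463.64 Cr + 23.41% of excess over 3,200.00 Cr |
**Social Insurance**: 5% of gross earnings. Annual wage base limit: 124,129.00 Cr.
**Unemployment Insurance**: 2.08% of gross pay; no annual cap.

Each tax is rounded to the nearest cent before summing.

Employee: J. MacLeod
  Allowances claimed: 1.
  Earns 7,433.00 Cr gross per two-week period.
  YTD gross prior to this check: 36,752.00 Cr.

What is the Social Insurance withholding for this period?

Social Insurance: 5% × 7,433.00 Cr = 371.65 Cr

371.65 Cr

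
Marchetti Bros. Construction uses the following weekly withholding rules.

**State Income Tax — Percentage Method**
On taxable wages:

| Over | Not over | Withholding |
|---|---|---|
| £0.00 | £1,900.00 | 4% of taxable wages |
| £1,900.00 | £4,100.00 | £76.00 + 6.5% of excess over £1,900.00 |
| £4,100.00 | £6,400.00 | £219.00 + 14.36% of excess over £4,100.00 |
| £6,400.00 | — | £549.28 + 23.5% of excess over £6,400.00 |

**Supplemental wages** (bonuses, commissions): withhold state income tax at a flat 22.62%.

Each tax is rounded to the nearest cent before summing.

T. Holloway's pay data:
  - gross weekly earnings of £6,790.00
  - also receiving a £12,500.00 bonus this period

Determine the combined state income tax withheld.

State Income Tax: taxable = £6,790.00
  £549.28 + 23.5% × (£6,790.00 − £6,400.00) = £549.28 + 23.5% × £390.00 = £640.93
Supplemental (22.62% flat on bonus): 22.62% × £12,500.00 = £2,827.50
Total state income tax: £640.93 + £2,827.50 = £3,468.43

£3,468.43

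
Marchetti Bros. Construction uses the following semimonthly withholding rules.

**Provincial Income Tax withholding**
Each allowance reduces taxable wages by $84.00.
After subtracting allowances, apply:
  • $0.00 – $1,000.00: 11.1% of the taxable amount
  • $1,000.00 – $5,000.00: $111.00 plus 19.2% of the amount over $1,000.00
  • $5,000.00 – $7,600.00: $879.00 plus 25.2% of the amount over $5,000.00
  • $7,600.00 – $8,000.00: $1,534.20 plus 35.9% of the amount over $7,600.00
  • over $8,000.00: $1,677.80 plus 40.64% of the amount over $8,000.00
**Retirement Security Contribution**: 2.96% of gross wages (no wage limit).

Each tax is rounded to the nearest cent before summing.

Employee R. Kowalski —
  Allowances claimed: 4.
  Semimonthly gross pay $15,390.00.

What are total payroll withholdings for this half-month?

$5,000.09

Provincial Income Tax: taxable = $15,390.00 − 4×$84.00 = $15,054.00
  $1,677.80 + 40.64% × ($15,054.00 − $8,000.00) = $1,677.80 + 40.64% × $7,054.00 = $4,544.55
Retirement Security Contribution: 2.96% × $15,390.00 = $455.54
Total: $4,544.55 + $455.54 = $5,000.09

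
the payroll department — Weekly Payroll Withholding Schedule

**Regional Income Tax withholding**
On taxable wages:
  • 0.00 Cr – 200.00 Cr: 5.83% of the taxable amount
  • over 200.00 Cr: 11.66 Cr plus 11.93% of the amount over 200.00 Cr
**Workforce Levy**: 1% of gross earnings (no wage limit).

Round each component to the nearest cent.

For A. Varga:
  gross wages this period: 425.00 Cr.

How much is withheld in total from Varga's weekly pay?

42.75 Cr

Regional Income Tax: taxable = 425.00 Cr
  11.66 Cr + 11.93% × (425.00 Cr − 200.00 Cr) = 11.66 Cr + 11.93% × 225.00 Cr = 38.50 Cr
Workforce Levy: 1% × 425.00 Cr = 4.25 Cr
Total: 38.50 Cr + 4.25 Cr = 42.75 Cr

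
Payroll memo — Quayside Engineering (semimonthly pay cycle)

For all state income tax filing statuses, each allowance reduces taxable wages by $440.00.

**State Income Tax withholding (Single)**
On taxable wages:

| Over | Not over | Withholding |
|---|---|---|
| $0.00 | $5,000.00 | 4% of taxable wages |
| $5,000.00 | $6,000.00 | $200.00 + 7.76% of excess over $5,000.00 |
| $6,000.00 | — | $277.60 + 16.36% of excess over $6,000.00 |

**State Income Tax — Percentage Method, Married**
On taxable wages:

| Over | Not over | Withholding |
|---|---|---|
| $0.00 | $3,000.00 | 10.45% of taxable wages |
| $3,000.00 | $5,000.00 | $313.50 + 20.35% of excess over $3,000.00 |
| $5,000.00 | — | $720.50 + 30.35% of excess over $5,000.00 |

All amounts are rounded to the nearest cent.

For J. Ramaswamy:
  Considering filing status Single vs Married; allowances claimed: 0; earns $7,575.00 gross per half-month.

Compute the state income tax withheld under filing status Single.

State Income Tax (Single): taxable = $7,575.00
  $277.60 + 16.36% × ($7,575.00 − $6,000.00) = $277.60 + 16.36% × $1,575.00 = $535.27

$535.27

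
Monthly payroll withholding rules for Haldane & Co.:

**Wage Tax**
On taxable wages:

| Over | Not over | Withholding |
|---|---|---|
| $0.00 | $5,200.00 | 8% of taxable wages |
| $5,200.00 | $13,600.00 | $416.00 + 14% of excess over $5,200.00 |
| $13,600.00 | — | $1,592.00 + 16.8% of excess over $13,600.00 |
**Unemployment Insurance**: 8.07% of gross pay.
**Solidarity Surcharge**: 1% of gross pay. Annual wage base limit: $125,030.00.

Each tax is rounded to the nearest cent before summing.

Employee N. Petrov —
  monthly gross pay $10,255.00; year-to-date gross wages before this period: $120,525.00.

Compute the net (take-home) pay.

Wage Tax: taxable = $10,255.00
  $416.00 + 14% × ($10,255.00 − $5,200.00) = $416.00 + 14% × $5,055.00 = $1,123.70
Unemployment Insurance: 8.07% × $10,255.00 = $827.58
Solidarity Surcharge: cap $125,030.00 − YTD $120,525.00 = $4,505.00 subject; 1% × $4,505.00 = $45.05
Total withheld: $1,123.70 + $827.58 + $45.05 = $1,996.33
Net pay: $10,255.00 − $1,996.33 = $8,258.67

$8,258.67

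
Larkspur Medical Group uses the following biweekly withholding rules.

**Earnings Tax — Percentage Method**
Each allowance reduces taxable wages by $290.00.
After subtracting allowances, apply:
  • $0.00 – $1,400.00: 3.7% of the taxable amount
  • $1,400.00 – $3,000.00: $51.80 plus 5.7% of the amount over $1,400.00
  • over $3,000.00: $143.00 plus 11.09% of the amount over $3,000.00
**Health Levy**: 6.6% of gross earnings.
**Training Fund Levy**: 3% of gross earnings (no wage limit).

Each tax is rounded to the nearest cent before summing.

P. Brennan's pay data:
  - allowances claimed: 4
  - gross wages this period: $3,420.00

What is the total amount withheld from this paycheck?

$429.14

Earnings Tax: taxable = $3,420.00 − 4×$290.00 = $2,260.00
  $51.80 + 5.7% × ($2,260.00 − $1,400.00) = $51.80 + 5.7% × $860.00 = $100.82
Health Levy: 6.6% × $3,420.00 = $225.72
Training Fund Levy: 3% × $3,420.00 = $102.60
Total: $100.82 + $225.72 + $102.60 = $429.14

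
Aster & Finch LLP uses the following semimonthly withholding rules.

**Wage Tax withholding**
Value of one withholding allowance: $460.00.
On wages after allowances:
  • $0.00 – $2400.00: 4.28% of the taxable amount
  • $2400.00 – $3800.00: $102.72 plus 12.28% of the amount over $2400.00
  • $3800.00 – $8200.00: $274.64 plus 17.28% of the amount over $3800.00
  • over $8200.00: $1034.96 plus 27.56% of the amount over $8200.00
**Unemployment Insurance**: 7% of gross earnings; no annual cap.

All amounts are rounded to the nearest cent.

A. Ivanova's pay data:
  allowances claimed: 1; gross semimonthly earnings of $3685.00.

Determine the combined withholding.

$461.98

Wage Tax: taxable = $3685.00 − 1×$460.00 = $3225.00
  $102.72 + 12.28% × ($3225.00 − $2400.00) = $102.72 + 12.28% × $825.00 = $204.03
Unemployment Insurance: 7% × $3685.00 = $257.95
Total: $204.03 + $257.95 = $461.98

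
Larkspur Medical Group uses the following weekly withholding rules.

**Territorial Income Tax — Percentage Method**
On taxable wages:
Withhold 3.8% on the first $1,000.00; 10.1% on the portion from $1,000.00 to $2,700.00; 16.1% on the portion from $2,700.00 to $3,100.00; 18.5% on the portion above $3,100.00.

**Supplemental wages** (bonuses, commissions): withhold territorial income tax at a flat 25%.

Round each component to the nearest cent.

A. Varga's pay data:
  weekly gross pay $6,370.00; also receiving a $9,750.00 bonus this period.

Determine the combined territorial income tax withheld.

$3,316.55

Territorial Income Tax: taxable = $6,370.00
  $274.10 + 18.5% × ($6,370.00 − $3,100.00) = $274.10 + 18.5% × $3,270.00 = $879.05
Supplemental (25% flat on bonus): 25% × $9,750.00 = $2,437.50
Total territorial income tax: $879.05 + $2,437.50 = $3,316.55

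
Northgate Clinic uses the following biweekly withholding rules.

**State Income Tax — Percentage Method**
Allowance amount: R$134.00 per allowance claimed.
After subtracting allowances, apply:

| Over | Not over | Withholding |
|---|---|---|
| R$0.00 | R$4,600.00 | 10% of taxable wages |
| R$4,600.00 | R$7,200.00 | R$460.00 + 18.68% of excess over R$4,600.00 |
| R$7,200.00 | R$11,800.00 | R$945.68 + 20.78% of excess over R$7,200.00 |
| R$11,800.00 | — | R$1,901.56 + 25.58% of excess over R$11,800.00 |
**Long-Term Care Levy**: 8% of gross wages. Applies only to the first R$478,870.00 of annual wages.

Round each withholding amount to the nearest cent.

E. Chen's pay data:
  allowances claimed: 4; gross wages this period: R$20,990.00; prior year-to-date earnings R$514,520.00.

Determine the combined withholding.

State Income Tax: taxable = R$20,990.00 − 4×R$134.00 = R$20,454.00
  R$1,901.56 + 25.58% × (R$20,454.00 − R$11,800.00) = R$1,901.56 + 25.58% × R$8,654.00 = R$4,115.25
Long-Term Care Levy: YTD R$514,520.00 ≥ cap R$478,870.00 → R$0.00
Total: R$4,115.25 + R$0.00 = R$4,115.25

R$4,115.25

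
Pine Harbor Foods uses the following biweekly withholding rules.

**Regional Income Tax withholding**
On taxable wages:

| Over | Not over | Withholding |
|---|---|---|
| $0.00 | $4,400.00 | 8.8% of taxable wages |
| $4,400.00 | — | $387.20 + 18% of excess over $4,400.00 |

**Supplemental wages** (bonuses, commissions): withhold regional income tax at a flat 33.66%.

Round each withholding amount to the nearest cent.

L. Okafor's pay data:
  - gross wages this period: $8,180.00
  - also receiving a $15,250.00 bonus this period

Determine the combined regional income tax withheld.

$6,200.75

Regional Income Tax: taxable = $8,180.00
  $387.20 + 18% × ($8,180.00 − $4,400.00) = $387.20 + 18% × $3,780.00 = $1,067.60
Supplemental (33.66% flat on bonus): 33.66% × $15,250.00 = $5,133.15
Total regional income tax: $1,067.60 + $5,133.15 = $6,200.75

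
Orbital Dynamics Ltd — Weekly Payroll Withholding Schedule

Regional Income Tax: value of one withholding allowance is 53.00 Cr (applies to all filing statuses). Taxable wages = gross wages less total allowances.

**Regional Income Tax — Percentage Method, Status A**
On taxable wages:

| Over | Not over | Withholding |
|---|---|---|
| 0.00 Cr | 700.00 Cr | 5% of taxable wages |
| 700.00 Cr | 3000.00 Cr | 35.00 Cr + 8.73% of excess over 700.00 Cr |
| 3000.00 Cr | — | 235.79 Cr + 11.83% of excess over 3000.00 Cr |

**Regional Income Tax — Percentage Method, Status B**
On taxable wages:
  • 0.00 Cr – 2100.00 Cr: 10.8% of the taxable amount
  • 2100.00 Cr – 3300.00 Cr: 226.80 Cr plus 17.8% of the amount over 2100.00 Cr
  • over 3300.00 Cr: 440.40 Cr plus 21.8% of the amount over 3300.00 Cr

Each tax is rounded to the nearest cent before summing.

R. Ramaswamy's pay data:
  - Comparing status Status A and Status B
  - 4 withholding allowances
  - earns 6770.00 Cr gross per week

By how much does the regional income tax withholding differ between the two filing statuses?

493.94 Cr

Regional Income Tax (Status A): taxable = 6770.00 Cr − 4×53.00 Cr = 6558.00 Cr
  235.79 Cr + 11.83% × (6558.00 Cr − 3000.00 Cr) = 235.79 Cr + 11.83% × 3558.00 Cr = 656.70 Cr
Regional Income Tax (Status B): taxable = 6770.00 Cr − 4×53.00 Cr = 6558.00 Cr
  440.40 Cr + 21.8% × (6558.00 Cr − 3300.00 Cr) = 440.40 Cr + 21.8% × 3258.00 Cr = 1150.64 Cr
Difference: |656.70 Cr − 1150.64 Cr| = 493.94 Cr (higher under Status B)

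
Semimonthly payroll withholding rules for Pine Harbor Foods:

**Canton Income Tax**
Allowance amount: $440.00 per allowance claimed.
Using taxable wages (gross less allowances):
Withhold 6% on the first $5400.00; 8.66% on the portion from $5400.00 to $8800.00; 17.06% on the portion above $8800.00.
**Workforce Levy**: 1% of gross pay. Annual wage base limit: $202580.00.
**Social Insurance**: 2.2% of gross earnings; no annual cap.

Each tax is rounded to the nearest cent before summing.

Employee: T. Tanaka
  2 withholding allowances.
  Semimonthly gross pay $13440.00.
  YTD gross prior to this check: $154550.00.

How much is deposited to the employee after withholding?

$11750.02

Canton Income Tax: taxable = $13440.00 − 2×$440.00 = $12560.00
  $618.44 + 17.06% × ($12560.00 − $8800.00) = $618.44 + 17.06% × $3760.00 = $1259.90
Workforce Levy: 1% × $13440.00 = $134.40
Social Insurance: 2.2% × $13440.00 = $295.68
Total withheld: $1259.90 + $134.40 + $295.68 = $1689.98
Net pay: $13440.00 − $1689.98 = $11750.02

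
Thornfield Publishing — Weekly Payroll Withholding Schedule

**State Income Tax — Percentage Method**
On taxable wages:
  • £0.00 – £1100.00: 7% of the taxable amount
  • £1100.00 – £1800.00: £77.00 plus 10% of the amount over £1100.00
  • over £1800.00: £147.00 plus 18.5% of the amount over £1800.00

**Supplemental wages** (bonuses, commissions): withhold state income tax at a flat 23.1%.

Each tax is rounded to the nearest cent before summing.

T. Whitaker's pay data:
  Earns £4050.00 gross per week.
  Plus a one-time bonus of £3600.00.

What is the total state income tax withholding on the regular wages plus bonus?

£1394.85

State Income Tax: taxable = £4050.00
  £147.00 + 18.5% × (£4050.00 − £1800.00) = £147.00 + 18.5% × £2250.00 = £563.25
Supplemental (23.1% flat on bonus): 23.1% × £3600.00 = £831.60
Total state income tax: £563.25 + £831.60 = £1394.85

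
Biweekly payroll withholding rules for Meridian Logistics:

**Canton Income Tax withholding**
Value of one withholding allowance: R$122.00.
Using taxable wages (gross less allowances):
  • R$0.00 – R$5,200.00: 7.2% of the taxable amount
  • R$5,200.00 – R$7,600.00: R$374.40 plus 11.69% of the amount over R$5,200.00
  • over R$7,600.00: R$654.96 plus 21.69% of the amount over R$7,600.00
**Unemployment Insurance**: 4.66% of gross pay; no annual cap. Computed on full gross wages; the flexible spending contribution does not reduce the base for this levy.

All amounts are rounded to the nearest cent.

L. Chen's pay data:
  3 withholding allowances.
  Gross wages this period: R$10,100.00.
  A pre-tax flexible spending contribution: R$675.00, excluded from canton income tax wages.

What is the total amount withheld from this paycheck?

R$1,442.08

Canton Income Tax: taxable = R$10,100.00 − R$675.00 − 3×R$122.00 = R$9,059.00
  R$654.96 + 21.69% × (R$9,059.00 − R$7,600.00) = R$654.96 + 21.69% × R$1,459.00 = R$971.42
Unemployment Insurance: 4.66% × R$10,100.00 = R$470.66
Total: R$971.42 + R$470.66 = R$1,442.08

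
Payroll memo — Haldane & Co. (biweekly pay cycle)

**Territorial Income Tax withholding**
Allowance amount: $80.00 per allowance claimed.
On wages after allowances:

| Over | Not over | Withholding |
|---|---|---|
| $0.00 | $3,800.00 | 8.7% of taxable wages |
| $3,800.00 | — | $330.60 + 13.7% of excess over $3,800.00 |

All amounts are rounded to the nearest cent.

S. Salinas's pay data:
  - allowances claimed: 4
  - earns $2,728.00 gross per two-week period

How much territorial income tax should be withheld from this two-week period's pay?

Territorial Income Tax: taxable = $2,728.00 − 4×$80.00 = $2,408.00
  8.7% × $2,408.00 = $209.50

$209.50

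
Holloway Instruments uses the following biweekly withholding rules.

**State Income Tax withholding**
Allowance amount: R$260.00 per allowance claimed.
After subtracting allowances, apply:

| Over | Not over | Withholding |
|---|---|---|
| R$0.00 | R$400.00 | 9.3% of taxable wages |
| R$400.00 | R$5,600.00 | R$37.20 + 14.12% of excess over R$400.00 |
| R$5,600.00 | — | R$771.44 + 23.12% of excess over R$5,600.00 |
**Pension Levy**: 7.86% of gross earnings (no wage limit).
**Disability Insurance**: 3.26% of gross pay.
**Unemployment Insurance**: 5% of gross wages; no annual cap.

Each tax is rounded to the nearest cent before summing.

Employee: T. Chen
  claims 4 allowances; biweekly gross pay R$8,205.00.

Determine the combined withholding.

State Income Tax: taxable = R$8,205.00 − 4×R$260.00 = R$7,165.00
  R$771.44 + 23.12% × (R$7,165.00 − R$5,600.00) = R$771.44 + 23.12% × R$1,565.00 = R$1,133.27
Pension Levy: 7.86% × R$8,205.00 = R$644.91
Disability Insurance: 3.26% × R$8,205.00 = R$267.48
Unemployment Insurance: 5% × R$8,205.00 = R$410.25
Total: R$1,133.27 + R$644.91 + R$267.48 + R$410.25 = R$2,455.91

R$2,455.91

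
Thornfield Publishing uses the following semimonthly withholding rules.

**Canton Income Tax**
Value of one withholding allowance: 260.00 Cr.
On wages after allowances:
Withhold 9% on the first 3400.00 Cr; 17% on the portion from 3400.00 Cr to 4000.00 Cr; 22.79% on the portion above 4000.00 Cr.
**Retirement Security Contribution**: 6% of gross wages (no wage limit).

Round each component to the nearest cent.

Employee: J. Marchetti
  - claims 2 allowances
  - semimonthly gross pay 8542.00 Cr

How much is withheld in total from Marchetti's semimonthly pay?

Canton Income Tax: taxable = 8542.00 Cr − 2×260.00 Cr = 8022.00 Cr
  408.00 Cr + 22.79% × (8022.00 Cr − 4000.00 Cr) = 408.00 Cr + 22.79% × 4022.00 Cr = 1324.61 Cr
Retirement Security Contribution: 6% × 8542.00 Cr = 512.52 Cr
Total: 1324.61 Cr + 512.52 Cr = 1837.13 Cr

1837.13 Cr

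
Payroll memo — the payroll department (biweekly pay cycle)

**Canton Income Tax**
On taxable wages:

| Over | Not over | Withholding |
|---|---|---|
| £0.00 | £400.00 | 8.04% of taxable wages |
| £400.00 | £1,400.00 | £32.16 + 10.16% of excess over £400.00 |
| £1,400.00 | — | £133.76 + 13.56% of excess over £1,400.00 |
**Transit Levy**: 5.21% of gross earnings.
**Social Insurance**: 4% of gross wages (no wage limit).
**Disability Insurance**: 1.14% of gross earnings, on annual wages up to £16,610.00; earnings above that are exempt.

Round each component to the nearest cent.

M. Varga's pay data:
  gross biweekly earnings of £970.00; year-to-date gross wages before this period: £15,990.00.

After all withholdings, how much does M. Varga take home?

£783.52

Canton Income Tax: taxable = £970.00
  £32.16 + 10.16% × (£970.00 − £400.00) = £32.16 + 10.16% × £570.00 = £90.07
Transit Levy: 5.21% × £970.00 = £50.54
Social Insurance: 4% × £970.00 = £38.80
Disability Insurance: cap £16,610.00 − YTD £15,990.00 = £620.00 subject; 1.14% × £620.00 = £7.07
Total withheld: £90.07 + £50.54 + £38.80 + £7.07 = £186.48
Net pay: £970.00 − £186.48 = £783.52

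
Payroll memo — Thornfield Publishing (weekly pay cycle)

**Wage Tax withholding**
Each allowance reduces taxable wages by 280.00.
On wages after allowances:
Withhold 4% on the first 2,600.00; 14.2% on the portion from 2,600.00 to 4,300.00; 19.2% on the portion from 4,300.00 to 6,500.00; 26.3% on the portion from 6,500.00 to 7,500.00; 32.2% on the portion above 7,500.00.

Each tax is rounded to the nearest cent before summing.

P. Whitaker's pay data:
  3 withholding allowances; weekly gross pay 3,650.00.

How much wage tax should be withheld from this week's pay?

Wage Tax: taxable = 3,650.00 − 3×280.00 = 2,810.00
  104.00 + 14.2% × (2,810.00 − 2,600.00) = 104.00 + 14.2% × 210.00 = 133.82

133.82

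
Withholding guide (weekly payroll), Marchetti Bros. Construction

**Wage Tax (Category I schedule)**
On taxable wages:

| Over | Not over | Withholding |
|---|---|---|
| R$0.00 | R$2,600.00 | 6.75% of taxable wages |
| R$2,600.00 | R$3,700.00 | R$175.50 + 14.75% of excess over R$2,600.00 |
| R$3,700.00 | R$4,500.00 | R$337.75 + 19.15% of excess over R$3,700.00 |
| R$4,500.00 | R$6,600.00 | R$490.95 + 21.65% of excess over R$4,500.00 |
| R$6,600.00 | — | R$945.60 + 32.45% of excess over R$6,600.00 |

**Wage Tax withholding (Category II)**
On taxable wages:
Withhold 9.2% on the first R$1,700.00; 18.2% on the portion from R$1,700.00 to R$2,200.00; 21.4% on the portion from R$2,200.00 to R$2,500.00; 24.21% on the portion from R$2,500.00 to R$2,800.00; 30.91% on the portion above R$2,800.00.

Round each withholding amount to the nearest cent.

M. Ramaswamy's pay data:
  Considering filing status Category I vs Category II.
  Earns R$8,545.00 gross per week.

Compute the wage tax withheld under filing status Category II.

R$2,160.01

Wage Tax (Category II): taxable = R$8,545.00
  R$384.23 + 30.91% × (R$8,545.00 − R$2,800.00) = R$384.23 + 30.91% × R$5,745.00 = R$2,160.01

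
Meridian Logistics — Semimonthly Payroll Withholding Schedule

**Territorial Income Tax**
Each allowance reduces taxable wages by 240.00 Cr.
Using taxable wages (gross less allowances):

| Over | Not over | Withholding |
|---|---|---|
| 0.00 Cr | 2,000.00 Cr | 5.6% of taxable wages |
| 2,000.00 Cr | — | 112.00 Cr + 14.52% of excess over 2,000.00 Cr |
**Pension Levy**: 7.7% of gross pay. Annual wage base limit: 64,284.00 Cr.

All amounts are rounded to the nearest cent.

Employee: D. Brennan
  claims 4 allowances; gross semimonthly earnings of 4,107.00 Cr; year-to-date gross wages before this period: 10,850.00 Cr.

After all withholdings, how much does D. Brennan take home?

Territorial Income Tax: taxable = 4,107.00 Cr − 4×240.00 Cr = 3,147.00 Cr
  112.00 Cr + 14.52% × (3,147.00 Cr − 2,000.00 Cr) = 112.00 Cr + 14.52% × 1,147.00 Cr = 278.54 Cr
Pension Levy: 7.7% × 4,107.00 Cr = 316.24 Cr
Total withheld: 278.54 Cr + 316.24 Cr = 594.78 Cr
Net pay: 4,107.00 Cr − 594.78 Cr = 3,512.22 Cr

3,512.22 Cr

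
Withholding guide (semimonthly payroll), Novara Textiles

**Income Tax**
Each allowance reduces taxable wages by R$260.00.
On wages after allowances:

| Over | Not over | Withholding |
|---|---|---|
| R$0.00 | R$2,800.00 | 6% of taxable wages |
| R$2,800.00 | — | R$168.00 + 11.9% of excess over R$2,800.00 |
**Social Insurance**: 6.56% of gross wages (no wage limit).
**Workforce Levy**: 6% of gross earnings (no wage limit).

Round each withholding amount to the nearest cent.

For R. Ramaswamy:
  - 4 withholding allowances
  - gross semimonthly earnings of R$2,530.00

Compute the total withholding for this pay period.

Income Tax: taxable = R$2,530.00 − 4×R$260.00 = R$1,490.00
  6% × R$1,490.00 = R$89.40
Social Insurance: 6.56% × R$2,530.00 = R$165.97
Workforce Levy: 6% × R$2,530.00 = R$151.80
Total: R$89.40 + R$165.97 + R$151.80 = R$407.17

R$407.17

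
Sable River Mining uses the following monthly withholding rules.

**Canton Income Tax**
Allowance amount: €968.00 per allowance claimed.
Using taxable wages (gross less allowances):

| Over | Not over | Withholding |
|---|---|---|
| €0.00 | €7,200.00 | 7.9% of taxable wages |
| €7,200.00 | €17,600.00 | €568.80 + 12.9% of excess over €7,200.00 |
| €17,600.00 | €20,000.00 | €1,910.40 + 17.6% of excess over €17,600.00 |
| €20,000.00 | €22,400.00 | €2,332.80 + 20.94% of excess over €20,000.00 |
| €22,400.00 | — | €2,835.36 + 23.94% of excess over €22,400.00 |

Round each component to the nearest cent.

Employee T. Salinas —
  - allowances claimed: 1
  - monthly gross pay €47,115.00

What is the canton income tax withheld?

€8,520.39

Canton Income Tax: taxable = €47,115.00 − 1×€968.00 = €46,147.00
  €2,835.36 + 23.94% × (€46,147.00 − €22,400.00) = €2,835.36 + 23.94% × €23,747.00 = €8,520.39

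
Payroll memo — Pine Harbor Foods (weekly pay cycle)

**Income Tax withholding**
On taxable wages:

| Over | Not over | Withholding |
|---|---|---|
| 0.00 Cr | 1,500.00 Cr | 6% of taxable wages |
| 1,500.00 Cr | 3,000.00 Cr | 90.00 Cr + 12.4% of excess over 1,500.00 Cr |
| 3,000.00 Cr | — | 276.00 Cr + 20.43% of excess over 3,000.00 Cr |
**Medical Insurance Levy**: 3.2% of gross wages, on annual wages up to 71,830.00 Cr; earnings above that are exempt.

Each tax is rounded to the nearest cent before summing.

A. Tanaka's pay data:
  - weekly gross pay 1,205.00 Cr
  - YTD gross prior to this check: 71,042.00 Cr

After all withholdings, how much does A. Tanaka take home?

1,107.48 Cr

Income Tax: taxable = 1,205.00 Cr
  6% × 1,205.00 Cr = 72.30 Cr
Medical Insurance Levy: cap 71,830.00 Cr − YTD 71,042.00 Cr = 788.00 Cr subject; 3.2% × 788.00 Cr = 25.22 Cr
Total withheld: 72.30 Cr + 25.22 Cr = 97.52 Cr
Net pay: 1,205.00 Cr − 97.52 Cr = 1,107.48 Cr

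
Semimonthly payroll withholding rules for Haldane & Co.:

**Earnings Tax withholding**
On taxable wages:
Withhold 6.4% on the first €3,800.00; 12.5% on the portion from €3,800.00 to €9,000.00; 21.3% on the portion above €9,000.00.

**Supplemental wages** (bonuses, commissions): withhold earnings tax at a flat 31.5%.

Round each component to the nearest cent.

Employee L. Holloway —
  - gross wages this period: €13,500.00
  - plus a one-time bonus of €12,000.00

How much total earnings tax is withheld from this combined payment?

Earnings Tax: taxable = €13,500.00
  €893.20 + 21.3% × (€13,500.00 − €9,000.00) = €893.20 + 21.3% × €4,500.00 = €1,851.70
Supplemental (31.5% flat on bonus): 31.5% × €12,000.00 = €3,780.00
Total earnings tax: €1,851.70 + €3,780.00 = €5,631.70

€5,631.70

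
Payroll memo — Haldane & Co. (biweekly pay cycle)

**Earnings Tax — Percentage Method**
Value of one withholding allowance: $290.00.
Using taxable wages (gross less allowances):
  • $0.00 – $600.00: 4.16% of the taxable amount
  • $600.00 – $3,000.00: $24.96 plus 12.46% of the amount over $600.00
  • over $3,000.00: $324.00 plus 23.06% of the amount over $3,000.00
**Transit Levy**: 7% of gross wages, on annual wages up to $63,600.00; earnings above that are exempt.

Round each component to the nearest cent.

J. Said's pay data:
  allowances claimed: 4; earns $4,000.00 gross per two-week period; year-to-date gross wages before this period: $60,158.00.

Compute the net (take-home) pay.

Earnings Tax: taxable = $4,000.00 − 4×$290.00 = $2,840.00
  $24.96 + 12.46% × ($2,840.00 − $600.00) = $24.96 + 12.46% × $2,240.00 = $304.06
Transit Levy: cap $63,600.00 − YTD $60,158.00 = $3,442.00 subject; 7% × $3,442.00 = $240.94
Total withheld: $304.06 + $240.94 = $545.00
Net pay: $4,000.00 − $545.00 = $3,455.00

$3,455.00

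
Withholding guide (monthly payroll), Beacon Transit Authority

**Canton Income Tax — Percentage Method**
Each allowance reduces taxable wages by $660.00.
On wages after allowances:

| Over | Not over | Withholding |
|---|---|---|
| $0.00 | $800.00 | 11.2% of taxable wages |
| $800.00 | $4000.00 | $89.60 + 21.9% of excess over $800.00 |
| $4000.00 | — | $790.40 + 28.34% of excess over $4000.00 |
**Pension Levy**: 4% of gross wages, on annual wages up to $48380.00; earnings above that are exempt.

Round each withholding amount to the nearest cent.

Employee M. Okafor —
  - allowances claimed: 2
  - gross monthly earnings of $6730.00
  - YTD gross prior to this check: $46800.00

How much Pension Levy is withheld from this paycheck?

Pension Levy: cap $48380.00 − YTD $46800.00 = $1580.00 subject; 4% × $1580.00 = $63.20

$63.20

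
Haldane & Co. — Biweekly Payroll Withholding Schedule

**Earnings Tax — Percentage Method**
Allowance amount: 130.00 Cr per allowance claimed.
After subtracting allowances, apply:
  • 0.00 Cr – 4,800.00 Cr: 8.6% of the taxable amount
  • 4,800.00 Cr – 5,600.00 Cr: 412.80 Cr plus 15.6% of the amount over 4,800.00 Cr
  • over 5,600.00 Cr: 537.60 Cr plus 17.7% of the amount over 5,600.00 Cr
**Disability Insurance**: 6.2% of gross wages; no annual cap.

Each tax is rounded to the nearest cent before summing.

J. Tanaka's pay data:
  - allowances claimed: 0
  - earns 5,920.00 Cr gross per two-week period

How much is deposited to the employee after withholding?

4,958.72 Cr

Earnings Tax: taxable = 5,920.00 Cr
  537.60 Cr + 17.7% × (5,920.00 Cr − 5,600.00 Cr) = 537.60 Cr + 17.7% × 320.00 Cr = 594.24 Cr
Disability Insurance: 6.2% × 5,920.00 Cr = 367.04 Cr
Total withheld: 594.24 Cr + 367.04 Cr = 961.28 Cr
Net pay: 5,920.00 Cr − 961.28 Cr = 4,958.72 Cr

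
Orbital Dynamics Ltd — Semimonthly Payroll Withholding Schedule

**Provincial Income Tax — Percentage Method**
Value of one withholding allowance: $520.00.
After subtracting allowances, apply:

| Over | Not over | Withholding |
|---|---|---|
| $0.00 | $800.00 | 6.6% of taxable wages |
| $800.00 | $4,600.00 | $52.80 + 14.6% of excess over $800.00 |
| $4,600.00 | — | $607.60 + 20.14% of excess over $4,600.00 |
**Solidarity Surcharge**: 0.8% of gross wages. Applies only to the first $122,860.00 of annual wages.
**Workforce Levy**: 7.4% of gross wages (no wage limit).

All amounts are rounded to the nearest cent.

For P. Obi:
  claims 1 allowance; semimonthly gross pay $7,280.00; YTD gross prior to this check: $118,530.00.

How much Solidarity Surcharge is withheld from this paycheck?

Solidarity Surcharge: cap $122,860.00 − YTD $118,530.00 = $4,330.00 subject; 0.8% × $4,330.00 = $34.64

$34.64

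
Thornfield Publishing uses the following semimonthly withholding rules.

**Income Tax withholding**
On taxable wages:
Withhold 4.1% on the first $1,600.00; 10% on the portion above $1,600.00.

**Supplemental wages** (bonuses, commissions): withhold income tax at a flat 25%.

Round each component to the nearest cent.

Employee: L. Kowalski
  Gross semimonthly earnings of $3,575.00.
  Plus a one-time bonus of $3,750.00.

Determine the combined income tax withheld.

$1,200.60

Income Tax: taxable = $3,575.00
  $65.60 + 10% × ($3,575.00 − $1,600.00) = $65.60 + 10% × $1,975.00 = $263.10
Supplemental (25% flat on bonus): 25% × $3,750.00 = $937.50
Total income tax: $263.10 + $937.50 = $1,200.60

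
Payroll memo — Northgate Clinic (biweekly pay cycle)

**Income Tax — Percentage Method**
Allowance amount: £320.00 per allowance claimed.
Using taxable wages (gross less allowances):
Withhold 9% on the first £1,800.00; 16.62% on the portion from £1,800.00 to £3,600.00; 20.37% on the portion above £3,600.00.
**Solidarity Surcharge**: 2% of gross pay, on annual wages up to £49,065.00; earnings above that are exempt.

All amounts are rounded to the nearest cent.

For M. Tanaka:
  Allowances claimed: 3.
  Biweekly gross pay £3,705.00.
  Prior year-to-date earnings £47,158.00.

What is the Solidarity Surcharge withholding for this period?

Solidarity Surcharge: cap £49,065.00 − YTD £47,158.00 = £1,907.00 subject; 2% × £1,907.00 = £38.14

£38.14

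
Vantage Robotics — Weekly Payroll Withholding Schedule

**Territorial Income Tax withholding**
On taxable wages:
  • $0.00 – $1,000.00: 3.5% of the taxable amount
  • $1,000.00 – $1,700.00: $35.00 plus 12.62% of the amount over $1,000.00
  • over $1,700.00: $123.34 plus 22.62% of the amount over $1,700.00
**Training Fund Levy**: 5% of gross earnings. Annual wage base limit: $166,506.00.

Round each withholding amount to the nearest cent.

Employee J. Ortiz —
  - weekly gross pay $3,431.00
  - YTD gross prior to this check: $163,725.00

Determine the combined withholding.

Territorial Income Tax: taxable = $3,431.00
  $123.34 + 22.62% × ($3,431.00 − $1,700.00) = $123.34 + 22.62% × $1,731.00 = $514.89
Training Fund Levy: cap $166,506.00 − YTD $163,725.00 = $2,781.00 subject; 5% × $2,781.00 = $139.05
Total: $514.89 + $139.05 = $653.94

$653.94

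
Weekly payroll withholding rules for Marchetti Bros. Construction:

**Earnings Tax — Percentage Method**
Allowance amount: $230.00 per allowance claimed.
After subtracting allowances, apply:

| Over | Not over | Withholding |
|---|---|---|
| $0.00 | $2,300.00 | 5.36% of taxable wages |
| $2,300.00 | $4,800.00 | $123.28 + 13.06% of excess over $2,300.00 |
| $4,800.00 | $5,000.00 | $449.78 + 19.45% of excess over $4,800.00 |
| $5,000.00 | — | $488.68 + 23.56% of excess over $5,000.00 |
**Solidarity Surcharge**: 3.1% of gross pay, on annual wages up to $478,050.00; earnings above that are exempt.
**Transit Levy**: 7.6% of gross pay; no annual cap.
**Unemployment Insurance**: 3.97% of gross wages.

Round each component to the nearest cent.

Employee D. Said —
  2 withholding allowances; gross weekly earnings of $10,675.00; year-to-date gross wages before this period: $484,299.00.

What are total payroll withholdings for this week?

$2,952.43

Earnings Tax: taxable = $10,675.00 − 2×$230.00 = $10,215.00
  $488.68 + 23.56% × ($10,215.00 − $5,000.00) = $488.68 + 23.56% × $5,215.00 = $1,717.33
Solidarity Surcharge: YTD $484,299.00 ≥ cap $478,050.00 → $0.00
Transit Levy: 7.6% × $10,675.00 = $811.30
Unemployment Insurance: 3.97% × $10,675.00 = $423.80
Total: $1,717.33 + $0.00 + $811.30 + $423.80 = $2,952.43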